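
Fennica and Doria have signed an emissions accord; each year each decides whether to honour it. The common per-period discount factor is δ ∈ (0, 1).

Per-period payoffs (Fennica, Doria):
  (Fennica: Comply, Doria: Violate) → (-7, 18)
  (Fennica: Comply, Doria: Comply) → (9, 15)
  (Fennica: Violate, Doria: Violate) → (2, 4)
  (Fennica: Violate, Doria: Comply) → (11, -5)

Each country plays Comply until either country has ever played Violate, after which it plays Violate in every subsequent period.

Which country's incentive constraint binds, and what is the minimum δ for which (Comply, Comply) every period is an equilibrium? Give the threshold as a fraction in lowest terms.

Fennica: cooperation gives 9 each period; deviation gives 11 once then 2 forever.
  9/(1−δ) ≥ 11 + 2δ/(1−δ) ⇒ δ ≥ 2/9.
Doria: cooperation gives 15 each period; deviation gives 18 once then 4 forever.
  δ ≥ 3/14.
Both must hold, so the binding constraint is Fennica's: δ ≥ 2/9.

Fennica; δ ≥ 2/9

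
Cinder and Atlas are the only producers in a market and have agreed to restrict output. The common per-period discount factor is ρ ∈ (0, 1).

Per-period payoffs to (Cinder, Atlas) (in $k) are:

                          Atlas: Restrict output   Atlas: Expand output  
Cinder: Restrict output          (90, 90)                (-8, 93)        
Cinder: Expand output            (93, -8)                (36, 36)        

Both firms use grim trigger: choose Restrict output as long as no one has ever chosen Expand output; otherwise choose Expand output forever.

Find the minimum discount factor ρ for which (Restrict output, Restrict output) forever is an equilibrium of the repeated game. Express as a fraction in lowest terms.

1/19

90/(1−ρ) ≥ 93 + 36ρ/(1−ρ)
90 ≥ 93 − 57ρ
ρ ≥ 3/57 = 1/19.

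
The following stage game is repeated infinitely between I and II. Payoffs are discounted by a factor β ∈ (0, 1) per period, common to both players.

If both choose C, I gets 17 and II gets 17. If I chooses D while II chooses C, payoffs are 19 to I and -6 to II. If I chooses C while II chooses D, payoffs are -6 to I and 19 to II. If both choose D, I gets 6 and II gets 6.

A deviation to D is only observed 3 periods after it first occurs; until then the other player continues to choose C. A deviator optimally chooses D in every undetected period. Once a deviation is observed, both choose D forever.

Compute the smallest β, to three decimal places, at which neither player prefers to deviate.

0.536

A deviator earns 19 for 3 periods, then 6 forever; cooperating earns 17 forever. Multiplying the IC by (1−β):
17 ≥ 19(1−β^3) + 6β^3, so 13·β^3 ≥ 2 and β^3 ≥ 2/13.
β ≥ (2/13)^(1/3) ≈ 0.536.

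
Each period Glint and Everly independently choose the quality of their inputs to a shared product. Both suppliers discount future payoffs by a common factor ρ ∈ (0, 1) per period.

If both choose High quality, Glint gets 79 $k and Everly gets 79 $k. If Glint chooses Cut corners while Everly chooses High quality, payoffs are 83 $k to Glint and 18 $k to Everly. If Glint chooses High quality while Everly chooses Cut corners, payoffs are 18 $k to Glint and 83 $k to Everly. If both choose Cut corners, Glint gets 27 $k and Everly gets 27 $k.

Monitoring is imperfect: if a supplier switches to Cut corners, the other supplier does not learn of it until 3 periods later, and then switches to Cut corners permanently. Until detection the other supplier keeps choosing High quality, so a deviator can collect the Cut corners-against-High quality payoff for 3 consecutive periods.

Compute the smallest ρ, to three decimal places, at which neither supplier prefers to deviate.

Deviating for the 3 undetected periods gains 83−79 = 4 per period over cooperation, then loses 79−27 = 52 per period forever once punishment starts.
Gain: 4(1 + ρ + … + ρ^2); loss: 52·ρ^3/(1−ρ).
No profitable deviation ⇔ 4(1−ρ^3) ≤ 52·ρ^3, i.e. ρ^3 ≥ 4/(4+52) = 1/14.
Hence ρ ≥ (1/14)^(1/3) ≈ 0.415.

0.415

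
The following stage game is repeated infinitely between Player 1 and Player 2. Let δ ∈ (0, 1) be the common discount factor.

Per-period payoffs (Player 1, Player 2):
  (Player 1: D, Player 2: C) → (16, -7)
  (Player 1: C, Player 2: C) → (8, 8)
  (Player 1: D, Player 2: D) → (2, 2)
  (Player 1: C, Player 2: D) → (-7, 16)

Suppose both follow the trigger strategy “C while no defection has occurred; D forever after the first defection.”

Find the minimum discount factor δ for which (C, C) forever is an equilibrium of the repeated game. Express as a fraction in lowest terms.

4/7

Cooperation forever yields 8 each period: 8/(1−δ).
Deviating yields 16 once, then 2 forever: 16 + 2δ/(1−δ).
No profitable deviation requires 8/(1−δ) ≥ 16 + 2δ/(1−δ).
Multiplying by (1−δ): 8 ≥ 16(1−δ) + 2δ = 16 − 14δ.
So 14δ ≥ 8, i.e. δ ≥ 8/14 = 4/7.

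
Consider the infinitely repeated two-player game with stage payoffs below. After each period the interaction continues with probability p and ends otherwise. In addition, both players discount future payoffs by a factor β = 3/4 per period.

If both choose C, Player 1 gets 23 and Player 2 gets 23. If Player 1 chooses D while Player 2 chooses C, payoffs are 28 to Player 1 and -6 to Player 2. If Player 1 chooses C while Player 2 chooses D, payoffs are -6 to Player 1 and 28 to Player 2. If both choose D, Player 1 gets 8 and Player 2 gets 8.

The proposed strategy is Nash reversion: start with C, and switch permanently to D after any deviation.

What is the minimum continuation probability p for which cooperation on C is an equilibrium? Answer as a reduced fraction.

With continuation probability p and discount β, the effective per-period discount factor is βp.
Grim-trigger IC: βp ≥ (28−23)/(28−8) = 1/4.
So p ≥ (1/4)/(3/4) = 1/3.

1/3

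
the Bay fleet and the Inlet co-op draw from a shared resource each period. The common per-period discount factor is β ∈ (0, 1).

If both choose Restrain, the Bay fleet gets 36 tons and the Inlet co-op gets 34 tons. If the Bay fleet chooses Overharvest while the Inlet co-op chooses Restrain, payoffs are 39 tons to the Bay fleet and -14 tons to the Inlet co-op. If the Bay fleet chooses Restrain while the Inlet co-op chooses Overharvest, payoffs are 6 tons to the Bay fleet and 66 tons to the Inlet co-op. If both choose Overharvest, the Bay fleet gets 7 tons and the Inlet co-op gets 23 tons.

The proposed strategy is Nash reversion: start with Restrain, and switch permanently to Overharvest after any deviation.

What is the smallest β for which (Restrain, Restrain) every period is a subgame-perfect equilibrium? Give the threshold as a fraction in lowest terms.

32/43

the Bay fleet: cooperation gives 36 each period; deviation gives 39 once then 7 forever.
  36/(1−β) ≥ 39 + 7β/(1−β) ⇒ β ≥ 3/32.
the Inlet co-op: cooperation gives 34 each period; deviation gives 66 once then 23 forever.
  β ≥ 32/43.
Both must hold, so the binding constraint is the Inlet co-op's: β ≥ 32/43.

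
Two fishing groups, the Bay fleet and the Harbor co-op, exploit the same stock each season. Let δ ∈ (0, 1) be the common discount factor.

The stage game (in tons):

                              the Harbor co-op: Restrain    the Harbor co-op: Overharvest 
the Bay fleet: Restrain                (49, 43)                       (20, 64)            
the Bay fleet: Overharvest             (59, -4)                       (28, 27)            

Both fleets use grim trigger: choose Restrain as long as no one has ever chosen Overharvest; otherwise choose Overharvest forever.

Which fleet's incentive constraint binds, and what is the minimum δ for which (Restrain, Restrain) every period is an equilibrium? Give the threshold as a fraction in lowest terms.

the Harbor co-op; δ ≥ 21/37

the Bay fleet: cooperation gives 49 each period; deviation gives 59 once then 28 forever.
  49/(1−δ) ≥ 59 + 28δ/(1−δ) ⇒ δ ≥ 10/31.
the Harbor co-op: cooperation gives 43 each period; deviation gives 64 once then 27 forever.
  δ ≥ 21/37.
Both must hold, so the binding constraint is the Harbor co-op's: δ ≥ 21/37.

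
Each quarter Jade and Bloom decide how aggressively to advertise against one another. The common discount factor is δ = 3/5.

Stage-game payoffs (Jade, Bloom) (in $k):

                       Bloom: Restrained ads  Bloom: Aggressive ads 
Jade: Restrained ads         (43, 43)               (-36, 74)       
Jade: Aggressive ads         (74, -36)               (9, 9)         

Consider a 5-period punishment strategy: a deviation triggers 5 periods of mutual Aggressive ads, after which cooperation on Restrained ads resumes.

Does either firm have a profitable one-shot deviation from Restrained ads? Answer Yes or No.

No

Comparing payoff streams over the 6 periods until play realigns: cooperate → 43(1+δ+…+δ^5); deviate → 74 + 9(δ+…+δ^5).
Cooperation is sustained iff (43−9)(δ+…+δ^5) ≥ 74−43.
δ+…+δ^5 = 3/5·(1−(3/5)^5)/(1−3/5) = 1.3834, and (74−43)/(43−9) = 0.9118.
1.3834 ≥ 0.9118, so cooperation is sustainable.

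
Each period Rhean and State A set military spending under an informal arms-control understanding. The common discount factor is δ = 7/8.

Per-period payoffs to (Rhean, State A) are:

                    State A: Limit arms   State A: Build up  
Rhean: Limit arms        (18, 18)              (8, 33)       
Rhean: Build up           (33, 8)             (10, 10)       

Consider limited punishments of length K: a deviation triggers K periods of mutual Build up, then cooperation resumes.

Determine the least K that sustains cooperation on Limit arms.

3

Need Σ_{k=1}^{K} δ^k ≥ (33−18)/(18−10) = 1.8750 at δ = 7/8.
At K = 2 the sum is 1.6406 < 1.8750; at K = 3 it is 2.3105 ≥ 1.8750.
So the minimum punishment length is K = 3.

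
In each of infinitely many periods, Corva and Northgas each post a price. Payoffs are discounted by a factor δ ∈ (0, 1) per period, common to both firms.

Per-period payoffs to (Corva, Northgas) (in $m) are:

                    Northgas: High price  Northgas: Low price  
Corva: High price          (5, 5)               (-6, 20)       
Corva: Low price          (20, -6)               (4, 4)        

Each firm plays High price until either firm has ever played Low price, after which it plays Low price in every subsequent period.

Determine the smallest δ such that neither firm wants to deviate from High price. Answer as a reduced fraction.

One-period gain from deviating is 20 − 5 = 15. The loss is 5 − 4 = 1 in every subsequent period, with present value 1·δ/(1−δ).
Deviation is unprofitable when 1·δ/(1−δ) ≥ 15, i.e. δ/(1−δ) ≥ 15.
Equivalently δ ≥ 15/(15+1) = 15/16.

15/16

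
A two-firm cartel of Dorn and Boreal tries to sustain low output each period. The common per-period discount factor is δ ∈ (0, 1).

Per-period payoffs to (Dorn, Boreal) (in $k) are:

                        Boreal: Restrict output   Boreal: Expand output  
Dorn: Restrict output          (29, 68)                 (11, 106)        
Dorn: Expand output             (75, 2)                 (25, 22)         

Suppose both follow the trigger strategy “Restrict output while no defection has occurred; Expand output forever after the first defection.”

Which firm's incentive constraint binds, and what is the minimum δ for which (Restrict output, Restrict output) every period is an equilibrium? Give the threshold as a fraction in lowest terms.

Dorn's threshold: (75−29)/(75−25) = 23/25.
Boreal's threshold: (106−68)/(106−22) = 19/42.
23/25 > 19/42, so Dorn binds and δ* = 23/25.

Dorn; δ ≥ 23/25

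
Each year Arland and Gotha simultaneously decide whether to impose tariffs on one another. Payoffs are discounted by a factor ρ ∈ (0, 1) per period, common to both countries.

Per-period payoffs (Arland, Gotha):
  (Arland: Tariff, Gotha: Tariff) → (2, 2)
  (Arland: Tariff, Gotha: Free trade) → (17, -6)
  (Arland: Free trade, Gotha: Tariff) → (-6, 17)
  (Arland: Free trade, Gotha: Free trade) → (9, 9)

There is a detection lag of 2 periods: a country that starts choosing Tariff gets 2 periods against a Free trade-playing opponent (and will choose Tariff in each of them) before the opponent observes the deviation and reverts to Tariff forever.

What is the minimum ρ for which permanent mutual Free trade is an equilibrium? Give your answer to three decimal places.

0.730

A deviator earns 17 for 2 periods, then 2 forever; cooperating earns 9 forever. Multiplying the IC by (1−ρ):
9 ≥ 17(1−ρ^2) + 2ρ^2, so 15·ρ^2 ≥ 8 and ρ^2 ≥ 8/15.
ρ ≥ (8/15)^(1/2) ≈ 0.730.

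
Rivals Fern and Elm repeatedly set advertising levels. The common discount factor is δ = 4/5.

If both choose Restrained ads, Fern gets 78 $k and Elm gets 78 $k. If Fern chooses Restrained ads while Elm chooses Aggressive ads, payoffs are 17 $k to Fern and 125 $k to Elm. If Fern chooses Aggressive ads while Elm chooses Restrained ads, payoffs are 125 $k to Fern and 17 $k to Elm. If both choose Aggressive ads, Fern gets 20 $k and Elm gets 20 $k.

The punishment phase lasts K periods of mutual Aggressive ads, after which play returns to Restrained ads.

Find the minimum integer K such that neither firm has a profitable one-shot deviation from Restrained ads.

IC: δ(1−δ^K)/(1−δ) ≥ (125−78)/(78−20) = 47/58.
With δ = 4/5: need 1 − δ^K ≥ 47/58·(1−4/5)/(4/5), i.e. δ^K ≤ 0.7974.
Since (4/5)^1 = 0.8000 and (4/5)^2 = 0.6400, the smallest such K is 2.

2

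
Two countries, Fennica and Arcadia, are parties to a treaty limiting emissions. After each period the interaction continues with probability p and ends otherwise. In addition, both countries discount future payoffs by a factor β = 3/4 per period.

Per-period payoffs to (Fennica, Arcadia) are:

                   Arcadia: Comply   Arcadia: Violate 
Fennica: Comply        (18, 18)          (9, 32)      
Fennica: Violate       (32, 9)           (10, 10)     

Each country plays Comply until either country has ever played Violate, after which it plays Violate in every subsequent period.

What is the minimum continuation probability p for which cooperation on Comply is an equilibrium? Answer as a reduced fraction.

Expected continuation weight on next period's payoff is β·p = 3/4·p, which plays the role of the discount factor.
Cooperation requires 3/4·p ≥ (32−18)/(32−10) = 7/11, hence p ≥ 28/33.

28/33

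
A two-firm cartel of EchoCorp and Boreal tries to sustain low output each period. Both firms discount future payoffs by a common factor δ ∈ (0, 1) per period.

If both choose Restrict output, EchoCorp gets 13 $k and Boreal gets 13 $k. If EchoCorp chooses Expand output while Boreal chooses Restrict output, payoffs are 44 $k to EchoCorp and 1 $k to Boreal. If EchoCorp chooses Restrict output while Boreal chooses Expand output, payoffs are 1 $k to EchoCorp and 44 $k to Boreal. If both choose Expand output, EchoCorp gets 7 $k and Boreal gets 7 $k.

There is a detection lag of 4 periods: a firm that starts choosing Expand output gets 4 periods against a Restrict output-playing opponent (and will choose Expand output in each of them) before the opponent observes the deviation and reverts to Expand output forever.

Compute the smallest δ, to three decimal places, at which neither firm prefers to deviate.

0.957

The best deviation is to choose Expand output for all 4 undetected periods, earning 44 each, then 7 forever once detected.
Deviation value: 44(1−δ^4)/(1−δ) + 7δ^4/(1−δ); cooperation value: 13/(1−δ).
IC: 13 ≥ 44(1−δ^4) + 7δ^4 = 44 − 37δ^4.
So δ^4 ≥ 31/37, giving δ ≥ (31/37)^(1/4) ≈ 0.957.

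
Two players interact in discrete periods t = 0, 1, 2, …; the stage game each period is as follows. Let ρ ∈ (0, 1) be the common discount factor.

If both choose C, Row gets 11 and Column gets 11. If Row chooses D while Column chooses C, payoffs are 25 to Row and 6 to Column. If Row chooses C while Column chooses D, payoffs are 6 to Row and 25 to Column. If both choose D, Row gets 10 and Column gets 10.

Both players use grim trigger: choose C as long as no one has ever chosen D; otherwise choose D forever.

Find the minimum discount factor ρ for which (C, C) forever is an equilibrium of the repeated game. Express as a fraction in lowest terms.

Cooperation forever yields 11 each period: 11/(1−ρ).
Deviating yields 25 once, then 10 forever: 25 + 10ρ/(1−ρ).
No profitable deviation requires 11/(1−ρ) ≥ 25 + 10ρ/(1−ρ).
Multiplying by (1−ρ): 11 ≥ 25(1−ρ) + 10ρ = 25 − 15ρ.
So 15ρ ≥ 14, i.e. ρ ≥ 14/15.

14/15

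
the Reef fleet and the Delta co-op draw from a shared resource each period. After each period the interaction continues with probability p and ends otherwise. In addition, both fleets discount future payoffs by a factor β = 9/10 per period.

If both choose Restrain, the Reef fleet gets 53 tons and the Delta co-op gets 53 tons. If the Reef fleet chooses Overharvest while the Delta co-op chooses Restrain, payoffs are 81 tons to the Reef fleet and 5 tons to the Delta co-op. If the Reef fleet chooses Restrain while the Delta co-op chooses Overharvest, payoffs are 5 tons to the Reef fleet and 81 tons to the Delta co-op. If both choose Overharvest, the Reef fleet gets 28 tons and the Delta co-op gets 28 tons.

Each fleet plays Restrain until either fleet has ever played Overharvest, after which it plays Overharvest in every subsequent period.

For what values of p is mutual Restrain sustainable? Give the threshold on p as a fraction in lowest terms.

280/477

With continuation probability p and discount β, the effective per-period discount factor is βp.
Grim-trigger IC: βp ≥ (81−53)/(81−28) = 28/53.
So p ≥ (28/53)/(9/10) = 280/477.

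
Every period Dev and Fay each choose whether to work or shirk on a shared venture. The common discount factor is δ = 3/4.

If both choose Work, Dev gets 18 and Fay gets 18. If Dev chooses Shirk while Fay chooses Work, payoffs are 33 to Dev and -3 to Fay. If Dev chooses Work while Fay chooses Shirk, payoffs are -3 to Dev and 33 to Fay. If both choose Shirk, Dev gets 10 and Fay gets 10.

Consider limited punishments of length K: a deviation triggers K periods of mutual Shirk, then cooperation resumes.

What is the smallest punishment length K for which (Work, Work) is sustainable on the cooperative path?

4

No profitable deviation requires (18−10)(δ+…+δ^K) ≥ 33−18, i.e. δ+…+δ^K ≥ 15/8 ≈ 1.8750.
With δ = 3/4, the partial sums are K=1: 0.7500, K=2: 1.3125, K=3: 1.7344, K=4: 2.0508.
K = 4 is the first length at which the sum reaches 1.8750.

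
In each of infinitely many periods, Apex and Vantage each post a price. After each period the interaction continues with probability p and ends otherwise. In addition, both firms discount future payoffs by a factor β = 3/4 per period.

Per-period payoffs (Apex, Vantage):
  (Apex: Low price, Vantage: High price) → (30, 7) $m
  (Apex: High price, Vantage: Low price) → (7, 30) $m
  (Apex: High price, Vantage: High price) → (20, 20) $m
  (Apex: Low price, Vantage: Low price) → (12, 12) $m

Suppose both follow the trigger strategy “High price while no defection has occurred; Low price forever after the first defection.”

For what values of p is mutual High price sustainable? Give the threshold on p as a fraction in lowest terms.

20/27

Expected continuation weight on next period's payoff is β·p = 3/4·p, which plays the role of the discount factor.
Cooperation requires 3/4·p ≥ (30−20)/(30−12) = 5/9, hence p ≥ 20/27.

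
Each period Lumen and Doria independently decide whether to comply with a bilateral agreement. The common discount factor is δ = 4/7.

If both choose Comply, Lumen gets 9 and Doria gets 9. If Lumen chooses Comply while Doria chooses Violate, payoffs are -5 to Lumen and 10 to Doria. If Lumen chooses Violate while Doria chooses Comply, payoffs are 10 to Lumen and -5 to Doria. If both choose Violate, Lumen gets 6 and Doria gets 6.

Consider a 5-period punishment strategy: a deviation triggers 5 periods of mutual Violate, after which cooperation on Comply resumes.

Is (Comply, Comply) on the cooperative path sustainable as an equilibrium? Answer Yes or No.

Yes

Comparing payoff streams over the 6 periods until play realigns: cooperate → 9(1+δ+…+δ^5); deviate → 10 + 6(δ+…+δ^5).
Cooperation is sustained iff (9−6)(δ+…+δ^5) ≥ 10−9.
δ+…+δ^5 = 4/7·(1−(4/7)^5)/(1−4/7) = 1.2521, and (10−9)/(9−6) = 0.3333.
1.2521 ≥ 0.3333, so cooperation is sustainable.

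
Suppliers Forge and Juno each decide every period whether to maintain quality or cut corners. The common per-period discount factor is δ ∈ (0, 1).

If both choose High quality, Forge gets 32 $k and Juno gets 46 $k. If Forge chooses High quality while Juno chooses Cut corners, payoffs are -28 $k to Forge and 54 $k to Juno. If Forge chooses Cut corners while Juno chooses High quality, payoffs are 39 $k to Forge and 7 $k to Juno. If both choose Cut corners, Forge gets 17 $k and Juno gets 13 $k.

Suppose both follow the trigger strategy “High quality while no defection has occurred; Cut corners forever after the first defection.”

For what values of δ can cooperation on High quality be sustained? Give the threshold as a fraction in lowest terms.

7/22

Forge's threshold: (39−32)/(39−17) = 7/22.
Juno's threshold: (54−46)/(54−13) = 8/41.
7/22 > 8/41, so Forge binds and δ* = 7/22.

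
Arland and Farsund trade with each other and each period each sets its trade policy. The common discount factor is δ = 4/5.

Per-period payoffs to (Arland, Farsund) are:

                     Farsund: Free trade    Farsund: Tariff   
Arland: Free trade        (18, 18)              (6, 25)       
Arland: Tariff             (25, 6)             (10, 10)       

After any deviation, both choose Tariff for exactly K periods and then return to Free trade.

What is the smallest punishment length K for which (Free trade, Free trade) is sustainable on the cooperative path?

2

IC: δ(1−δ^K)/(1−δ) ≥ (25−18)/(18−10) = 7/8.
With δ = 4/5: need 1 − δ^K ≥ 7/8·(1−4/5)/(4/5), i.e. δ^K ≤ 0.7812.
Since (4/5)^1 = 0.8000 and (4/5)^2 = 0.6400, the smallest such K is 2.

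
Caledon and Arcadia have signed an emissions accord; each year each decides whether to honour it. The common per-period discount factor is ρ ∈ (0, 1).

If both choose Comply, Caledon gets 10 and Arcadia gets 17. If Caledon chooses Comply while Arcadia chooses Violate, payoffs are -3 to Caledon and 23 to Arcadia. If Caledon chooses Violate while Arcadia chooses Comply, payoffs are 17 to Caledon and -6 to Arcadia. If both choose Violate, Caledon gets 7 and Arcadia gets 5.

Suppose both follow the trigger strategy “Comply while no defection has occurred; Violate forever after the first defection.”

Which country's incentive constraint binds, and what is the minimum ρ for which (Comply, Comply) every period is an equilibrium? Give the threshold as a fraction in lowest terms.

Caledon; ρ ≥ 7/10

Caledon: cooperation gives 10 each period; deviation gives 17 once then 7 forever.
  10/(1−ρ) ≥ 17 + 7ρ/(1−ρ) ⇒ ρ ≥ 7/10.
Arcadia: cooperation gives 17 each period; deviation gives 23 once then 5 forever.
  ρ ≥ 6/18 = 1/3.
Both must hold, so the binding constraint is Caledon's: ρ ≥ 7/10.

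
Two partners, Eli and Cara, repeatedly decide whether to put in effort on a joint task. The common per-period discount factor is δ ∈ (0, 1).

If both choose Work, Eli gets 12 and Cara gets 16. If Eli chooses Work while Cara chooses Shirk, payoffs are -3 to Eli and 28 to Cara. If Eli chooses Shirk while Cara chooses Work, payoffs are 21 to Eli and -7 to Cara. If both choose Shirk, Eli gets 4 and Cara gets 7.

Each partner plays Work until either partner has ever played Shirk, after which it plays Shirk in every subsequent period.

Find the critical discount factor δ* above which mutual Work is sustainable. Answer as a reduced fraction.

4/7

Eli's threshold: (21−12)/(21−4) = 9/17.
Cara's threshold: (28−16)/(28−7) = 4/7.
9/17 < 4/7, so Cara binds and δ* = 4/7.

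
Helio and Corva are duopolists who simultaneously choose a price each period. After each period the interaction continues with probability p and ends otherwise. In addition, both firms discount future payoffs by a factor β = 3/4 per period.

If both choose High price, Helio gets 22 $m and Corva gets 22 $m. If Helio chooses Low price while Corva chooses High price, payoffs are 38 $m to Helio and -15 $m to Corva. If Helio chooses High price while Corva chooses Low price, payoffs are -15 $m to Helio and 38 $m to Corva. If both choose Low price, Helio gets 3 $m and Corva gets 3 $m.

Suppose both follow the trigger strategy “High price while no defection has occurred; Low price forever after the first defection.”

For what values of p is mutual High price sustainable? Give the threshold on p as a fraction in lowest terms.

Expected continuation weight on next period's payoff is β·p = 3/4·p, which plays the role of the discount factor.
Cooperation requires 3/4·p ≥ (38−22)/(38−3) = 16/35, hence p ≥ 64/105.

64/105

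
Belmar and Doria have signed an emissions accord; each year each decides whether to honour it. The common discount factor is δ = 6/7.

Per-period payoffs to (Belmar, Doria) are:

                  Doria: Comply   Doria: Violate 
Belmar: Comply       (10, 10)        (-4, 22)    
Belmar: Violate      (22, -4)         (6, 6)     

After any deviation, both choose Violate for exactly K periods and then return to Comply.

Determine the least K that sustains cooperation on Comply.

5

No profitable deviation requires (10−6)(δ+…+δ^K) ≥ 22−10, i.e. δ+…+δ^K ≥ 3 ≈ 3.0000.
With δ = 6/7, the partial sums are K=1: 0.8571, K=2: 1.5918, K=3: 2.2216, K=4: 2.7613, K=5: 3.2240.
K = 5 is the first length at which the sum reaches 3.0000.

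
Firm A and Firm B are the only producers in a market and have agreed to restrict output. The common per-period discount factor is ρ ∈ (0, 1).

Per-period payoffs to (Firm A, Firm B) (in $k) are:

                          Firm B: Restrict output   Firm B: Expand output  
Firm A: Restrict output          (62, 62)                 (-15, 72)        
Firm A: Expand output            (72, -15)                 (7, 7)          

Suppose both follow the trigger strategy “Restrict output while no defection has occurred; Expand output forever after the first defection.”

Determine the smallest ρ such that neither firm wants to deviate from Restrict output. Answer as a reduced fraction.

2/13

One-period gain from deviating is 72 − 62 = 10. The loss is 62 − 7 = 55 in every subsequent period, with present value 55·ρ/(1−ρ).
Deviation is unprofitable when 55·ρ/(1−ρ) ≥ 10, i.e. ρ/(1−ρ) ≥ 2/11.
Equivalently ρ ≥ 10/(10+55) = 2/13.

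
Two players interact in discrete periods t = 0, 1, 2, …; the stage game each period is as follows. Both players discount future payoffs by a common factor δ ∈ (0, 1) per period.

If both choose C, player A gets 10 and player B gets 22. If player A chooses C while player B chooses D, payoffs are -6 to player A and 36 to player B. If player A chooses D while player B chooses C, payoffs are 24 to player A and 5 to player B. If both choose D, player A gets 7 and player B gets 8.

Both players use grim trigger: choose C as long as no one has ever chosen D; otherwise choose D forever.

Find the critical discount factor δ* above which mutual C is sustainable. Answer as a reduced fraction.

For player A: deviation gain 24−10 = 14, per-period punishment loss 10−7 = 3. IC gives δ ≥ 14/17.
For player B: gain 14, loss 14 per period, so δ ≥ 14/28 = 1/2.
The tighter constraint is player A's, so cooperation needs δ ≥ 14/17.

14/17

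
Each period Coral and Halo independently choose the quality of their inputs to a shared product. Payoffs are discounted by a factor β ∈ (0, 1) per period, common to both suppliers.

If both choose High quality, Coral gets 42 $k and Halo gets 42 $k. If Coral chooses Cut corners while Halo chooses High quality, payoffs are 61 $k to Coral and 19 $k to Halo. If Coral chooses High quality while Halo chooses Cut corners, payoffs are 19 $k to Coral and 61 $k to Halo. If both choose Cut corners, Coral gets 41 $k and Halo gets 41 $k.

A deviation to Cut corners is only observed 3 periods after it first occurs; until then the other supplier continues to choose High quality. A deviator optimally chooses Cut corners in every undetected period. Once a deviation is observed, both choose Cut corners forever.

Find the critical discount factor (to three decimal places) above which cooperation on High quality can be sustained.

0.983

A deviator earns 61 for 3 periods, then 41 forever; cooperating earns 42 forever. Multiplying the IC by (1−β):
42 ≥ 61(1−β^3) + 41β^3, so 20·β^3 ≥ 19 and β^3 ≥ 19/20.
β ≥ (19/20)^(1/3) ≈ 0.983.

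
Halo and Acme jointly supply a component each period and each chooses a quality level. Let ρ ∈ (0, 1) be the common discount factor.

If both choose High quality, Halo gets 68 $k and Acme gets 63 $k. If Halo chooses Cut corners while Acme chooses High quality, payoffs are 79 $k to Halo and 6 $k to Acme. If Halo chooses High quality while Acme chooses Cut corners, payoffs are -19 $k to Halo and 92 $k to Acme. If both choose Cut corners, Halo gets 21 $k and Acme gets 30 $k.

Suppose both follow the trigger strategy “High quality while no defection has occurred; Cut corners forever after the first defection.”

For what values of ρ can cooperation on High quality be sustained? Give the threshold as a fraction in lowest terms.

29/62

Halo: cooperation gives 68 each period; deviation gives 79 once then 21 forever.
  68/(1−ρ) ≥ 79 + 21ρ/(1−ρ) ⇒ ρ ≥ 11/58.
Acme: cooperation gives 63 each period; deviation gives 92 once then 30 forever.
  ρ ≥ 29/62.
Both must hold, so the binding constraint is Acme's: ρ ≥ 29/62.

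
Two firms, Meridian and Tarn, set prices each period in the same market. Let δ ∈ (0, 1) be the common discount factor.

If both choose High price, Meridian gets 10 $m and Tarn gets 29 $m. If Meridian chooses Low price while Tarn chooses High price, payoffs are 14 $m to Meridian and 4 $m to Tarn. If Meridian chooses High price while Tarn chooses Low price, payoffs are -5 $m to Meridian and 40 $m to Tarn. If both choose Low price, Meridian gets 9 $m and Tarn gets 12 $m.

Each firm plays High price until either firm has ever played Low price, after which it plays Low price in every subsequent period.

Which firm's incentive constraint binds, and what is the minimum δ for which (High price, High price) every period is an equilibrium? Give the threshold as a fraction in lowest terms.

Meridian; δ ≥ 4/5

Meridian: cooperation gives 10 each period; deviation gives 14 once then 9 forever.
  10/(1−δ) ≥ 14 + 9δ/(1−δ) ⇒ δ ≥ 4/5.
Tarn: cooperation gives 29 each period; deviation gives 40 once then 12 forever.
  δ ≥ 11/28.
Both must hold, so the binding constraint is Meridian's: δ ≥ 4/5.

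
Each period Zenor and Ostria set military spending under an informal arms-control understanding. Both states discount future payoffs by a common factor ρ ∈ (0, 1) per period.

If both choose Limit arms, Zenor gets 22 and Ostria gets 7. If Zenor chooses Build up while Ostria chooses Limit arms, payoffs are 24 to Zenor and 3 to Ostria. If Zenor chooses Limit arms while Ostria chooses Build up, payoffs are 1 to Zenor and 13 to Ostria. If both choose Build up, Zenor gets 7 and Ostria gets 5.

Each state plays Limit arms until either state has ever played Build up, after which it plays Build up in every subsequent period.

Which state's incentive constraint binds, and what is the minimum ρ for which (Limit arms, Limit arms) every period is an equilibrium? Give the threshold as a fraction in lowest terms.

Zenor's threshold: (24−22)/(24−7) = 2/17.
Ostria's threshold: (13−7)/(13−5) = 3/4.
2/17 < 3/4, so Ostria binds and ρ* = 3/4.

Ostria; ρ ≥ 3/4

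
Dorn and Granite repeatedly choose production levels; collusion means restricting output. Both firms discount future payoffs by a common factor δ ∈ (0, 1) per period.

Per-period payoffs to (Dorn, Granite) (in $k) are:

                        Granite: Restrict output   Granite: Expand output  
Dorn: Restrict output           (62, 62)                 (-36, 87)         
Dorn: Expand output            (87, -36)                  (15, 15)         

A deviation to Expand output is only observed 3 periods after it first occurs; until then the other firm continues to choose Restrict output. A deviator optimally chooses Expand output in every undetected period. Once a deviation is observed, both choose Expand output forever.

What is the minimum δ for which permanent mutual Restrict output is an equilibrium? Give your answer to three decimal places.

0.703

Deviating for the 3 undetected periods gains 87−62 = 25 per period over cooperation, then loses 62−15 = 47 per period forever once punishment starts.
Gain: 25(1 + δ + … + δ^2); loss: 47·δ^3/(1−δ).
No profitable deviation ⇔ 25(1−δ^3) ≤ 47·δ^3, i.e. δ^3 ≥ 25/(25+47) = 25/72.
Hence δ ≥ (25/72)^(1/3) ≈ 0.703.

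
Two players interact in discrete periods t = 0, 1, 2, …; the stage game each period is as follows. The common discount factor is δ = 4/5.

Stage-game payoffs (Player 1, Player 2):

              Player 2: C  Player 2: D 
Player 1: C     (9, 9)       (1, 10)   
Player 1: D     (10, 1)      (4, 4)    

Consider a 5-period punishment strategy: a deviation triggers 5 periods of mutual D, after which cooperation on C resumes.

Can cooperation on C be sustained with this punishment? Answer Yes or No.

Yes

IC: δ+…+δ^5 ≥ (10−9)/(9−4) = 1/5.
At δ = 4/5: partial sum = 2.6893 ≥ 0.2000. Cooperation sustainable.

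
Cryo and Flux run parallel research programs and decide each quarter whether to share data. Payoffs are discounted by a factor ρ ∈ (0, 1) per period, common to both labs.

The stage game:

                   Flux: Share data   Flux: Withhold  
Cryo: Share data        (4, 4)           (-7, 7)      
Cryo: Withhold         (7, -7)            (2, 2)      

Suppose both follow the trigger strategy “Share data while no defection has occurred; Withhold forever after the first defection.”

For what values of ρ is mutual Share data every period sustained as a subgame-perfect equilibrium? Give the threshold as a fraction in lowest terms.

One-period gain from deviating is 7 − 4 = 3. The loss is 4 − 2 = 2 in every subsequent period, with present value 2·ρ/(1−ρ).
Deviation is unprofitable when 2·ρ/(1−ρ) ≥ 3, i.e. ρ/(1−ρ) ≥ 3/2.
Equivalently ρ ≥ 3/(3+2) = 3/5.

3/5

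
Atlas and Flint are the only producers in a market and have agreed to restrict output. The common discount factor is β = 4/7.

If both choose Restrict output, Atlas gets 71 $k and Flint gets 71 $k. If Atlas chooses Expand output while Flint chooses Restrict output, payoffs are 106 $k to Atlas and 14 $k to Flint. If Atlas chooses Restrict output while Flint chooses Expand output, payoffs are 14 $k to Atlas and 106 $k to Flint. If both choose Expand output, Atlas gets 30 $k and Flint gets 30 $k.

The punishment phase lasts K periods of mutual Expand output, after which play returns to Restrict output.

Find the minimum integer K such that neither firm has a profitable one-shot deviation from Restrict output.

No profitable deviation requires (71−30)(β+…+β^K) ≥ 106−71, i.e. β+…+β^K ≥ 35/41 ≈ 0.8537.
With β = 4/7, the partial sums are K=1: 0.5714, K=2: 0.8980.
K = 2 is the first length at which the sum reaches 0.8537.

2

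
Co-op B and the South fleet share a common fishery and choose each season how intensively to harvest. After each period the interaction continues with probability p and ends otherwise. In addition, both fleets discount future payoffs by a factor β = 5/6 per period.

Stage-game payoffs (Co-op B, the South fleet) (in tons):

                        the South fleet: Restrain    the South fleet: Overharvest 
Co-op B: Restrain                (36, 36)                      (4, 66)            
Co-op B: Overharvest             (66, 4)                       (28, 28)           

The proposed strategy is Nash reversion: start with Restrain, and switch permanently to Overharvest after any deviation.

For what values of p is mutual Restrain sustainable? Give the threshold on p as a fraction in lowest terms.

18/19

With continuation probability p and discount β, the effective per-period discount factor is βp.
Grim-trigger IC: βp ≥ (66−36)/(66−28) = 15/19.
So p ≥ (15/19)/(5/6) = 18/19.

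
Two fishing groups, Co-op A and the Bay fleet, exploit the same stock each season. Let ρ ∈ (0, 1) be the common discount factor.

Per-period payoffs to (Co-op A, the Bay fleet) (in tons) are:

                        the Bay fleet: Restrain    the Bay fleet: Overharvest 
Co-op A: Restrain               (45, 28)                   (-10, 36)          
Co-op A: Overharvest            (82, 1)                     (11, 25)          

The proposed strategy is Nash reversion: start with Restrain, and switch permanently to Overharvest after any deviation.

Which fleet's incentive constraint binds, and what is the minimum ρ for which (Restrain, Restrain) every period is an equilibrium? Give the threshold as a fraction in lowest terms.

For Co-op A: deviation gain 82−45 = 37, per-period punishment loss 45−11 = 34. IC gives ρ ≥ 37/71.
For the Bay fleet: gain 8, loss 3 per period, so ρ ≥ 8/11.
The tighter constraint is the Bay fleet's, so cooperation needs ρ ≥ 8/11.

the Bay fleet; ρ ≥ 8/11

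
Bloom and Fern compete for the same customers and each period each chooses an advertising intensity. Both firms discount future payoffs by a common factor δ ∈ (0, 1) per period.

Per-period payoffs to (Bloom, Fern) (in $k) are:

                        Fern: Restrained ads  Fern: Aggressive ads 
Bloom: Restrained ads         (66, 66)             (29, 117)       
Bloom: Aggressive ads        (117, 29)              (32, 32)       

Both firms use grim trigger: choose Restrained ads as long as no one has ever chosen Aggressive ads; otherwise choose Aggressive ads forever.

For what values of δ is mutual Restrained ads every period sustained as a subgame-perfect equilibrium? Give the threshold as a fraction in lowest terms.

One-period gain from deviating is 117 − 66 = 51. The loss is 66 − 32 = 34 in every subsequent period, with present value 34·δ/(1−δ).
Deviation is unprofitable when 34·δ/(1−δ) ≥ 51, i.e. δ/(1−δ) ≥ 3/2.
Equivalently δ ≥ 51/(51+34) = 3/5.

3/5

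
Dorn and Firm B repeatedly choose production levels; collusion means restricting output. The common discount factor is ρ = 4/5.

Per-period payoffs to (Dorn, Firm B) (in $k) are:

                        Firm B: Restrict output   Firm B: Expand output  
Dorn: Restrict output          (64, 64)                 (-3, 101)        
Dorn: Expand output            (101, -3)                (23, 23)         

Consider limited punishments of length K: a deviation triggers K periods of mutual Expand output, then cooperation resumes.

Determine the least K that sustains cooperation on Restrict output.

2

No profitable deviation requires (64−23)(ρ+…+ρ^K) ≥ 101−64, i.e. ρ+…+ρ^K ≥ 37/41 ≈ 0.9024.
With ρ = 4/5, the partial sums are K=1: 0.8000, K=2: 1.4400.
K = 2 is the first length at which the sum reaches 0.9024.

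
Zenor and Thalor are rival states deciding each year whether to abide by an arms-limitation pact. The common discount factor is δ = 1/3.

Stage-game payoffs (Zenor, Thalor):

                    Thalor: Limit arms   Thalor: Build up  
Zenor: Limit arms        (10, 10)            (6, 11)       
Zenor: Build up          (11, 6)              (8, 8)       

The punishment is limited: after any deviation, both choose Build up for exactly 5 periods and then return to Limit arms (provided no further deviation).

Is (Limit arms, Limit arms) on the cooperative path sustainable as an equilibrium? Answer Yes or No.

No

Comparing payoff streams over the 6 periods until play realigns: cooperate → 10(1+δ+…+δ^5); deviate → 11 + 8(δ+…+δ^5).
Cooperation is sustained iff (10−8)(δ+…+δ^5) ≥ 11−10.
δ+…+δ^5 = 1/3·(1−(1/3)^5)/(1−1/3) = 0.4979, and (11−10)/(10−8) = 0.5000.
0.4979 < 0.5000, so cooperation is not sustainable.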